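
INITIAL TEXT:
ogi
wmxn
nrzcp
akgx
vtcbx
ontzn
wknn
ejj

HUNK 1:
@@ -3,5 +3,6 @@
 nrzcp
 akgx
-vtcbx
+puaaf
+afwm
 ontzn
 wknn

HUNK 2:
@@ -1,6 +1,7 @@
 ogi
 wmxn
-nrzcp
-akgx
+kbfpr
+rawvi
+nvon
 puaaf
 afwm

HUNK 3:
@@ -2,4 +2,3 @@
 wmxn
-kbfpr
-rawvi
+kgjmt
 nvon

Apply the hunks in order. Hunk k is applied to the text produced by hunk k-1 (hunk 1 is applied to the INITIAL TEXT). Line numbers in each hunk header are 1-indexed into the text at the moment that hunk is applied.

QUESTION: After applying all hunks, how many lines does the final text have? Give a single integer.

Hunk 1: at line 3 remove [vtcbx] add [puaaf,afwm] -> 9 lines: ogi wmxn nrzcp akgx puaaf afwm ontzn wknn ejj
Hunk 2: at line 1 remove [nrzcp,akgx] add [kbfpr,rawvi,nvon] -> 10 lines: ogi wmxn kbfpr rawvi nvon puaaf afwm ontzn wknn ejj
Hunk 3: at line 2 remove [kbfpr,rawvi] add [kgjmt] -> 9 lines: ogi wmxn kgjmt nvon puaaf afwm ontzn wknn ejj
Final line count: 9

Answer: 9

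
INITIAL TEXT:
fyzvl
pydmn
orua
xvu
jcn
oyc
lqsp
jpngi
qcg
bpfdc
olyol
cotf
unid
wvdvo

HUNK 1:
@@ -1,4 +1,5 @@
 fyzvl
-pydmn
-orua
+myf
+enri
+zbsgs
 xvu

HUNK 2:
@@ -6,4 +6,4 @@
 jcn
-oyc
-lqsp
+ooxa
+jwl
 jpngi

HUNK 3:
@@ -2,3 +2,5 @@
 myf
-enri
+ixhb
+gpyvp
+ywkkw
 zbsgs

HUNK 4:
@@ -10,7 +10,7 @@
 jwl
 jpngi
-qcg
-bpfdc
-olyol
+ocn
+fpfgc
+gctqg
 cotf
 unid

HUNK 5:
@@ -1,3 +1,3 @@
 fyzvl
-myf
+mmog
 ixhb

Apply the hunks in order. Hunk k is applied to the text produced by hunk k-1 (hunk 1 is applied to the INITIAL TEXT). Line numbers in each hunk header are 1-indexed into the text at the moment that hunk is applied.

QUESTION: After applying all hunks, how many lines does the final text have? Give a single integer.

Answer: 17

Derivation:
Hunk 1: at line 1 remove [pydmn,orua] add [myf,enri,zbsgs] -> 15 lines: fyzvl myf enri zbsgs xvu jcn oyc lqsp jpngi qcg bpfdc olyol cotf unid wvdvo
Hunk 2: at line 6 remove [oyc,lqsp] add [ooxa,jwl] -> 15 lines: fyzvl myf enri zbsgs xvu jcn ooxa jwl jpngi qcg bpfdc olyol cotf unid wvdvo
Hunk 3: at line 2 remove [enri] add [ixhb,gpyvp,ywkkw] -> 17 lines: fyzvl myf ixhb gpyvp ywkkw zbsgs xvu jcn ooxa jwl jpngi qcg bpfdc olyol cotf unid wvdvo
Hunk 4: at line 10 remove [qcg,bpfdc,olyol] add [ocn,fpfgc,gctqg] -> 17 lines: fyzvl myf ixhb gpyvp ywkkw zbsgs xvu jcn ooxa jwl jpngi ocn fpfgc gctqg cotf unid wvdvo
Hunk 5: at line 1 remove [myf] add [mmog] -> 17 lines: fyzvl mmog ixhb gpyvp ywkkw zbsgs xvu jcn ooxa jwl jpngi ocn fpfgc gctqg cotf unid wvdvo
Final line count: 17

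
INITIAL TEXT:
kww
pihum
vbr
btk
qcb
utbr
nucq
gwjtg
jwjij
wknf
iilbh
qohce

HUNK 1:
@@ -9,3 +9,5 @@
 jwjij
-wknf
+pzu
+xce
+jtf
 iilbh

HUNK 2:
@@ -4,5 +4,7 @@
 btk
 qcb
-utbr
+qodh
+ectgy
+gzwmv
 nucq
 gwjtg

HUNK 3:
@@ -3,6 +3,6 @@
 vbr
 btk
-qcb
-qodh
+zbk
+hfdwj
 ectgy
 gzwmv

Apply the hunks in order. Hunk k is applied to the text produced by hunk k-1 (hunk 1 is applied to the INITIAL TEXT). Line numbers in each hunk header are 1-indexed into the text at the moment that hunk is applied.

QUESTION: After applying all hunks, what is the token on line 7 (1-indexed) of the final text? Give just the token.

Answer: ectgy

Derivation:
Hunk 1: at line 9 remove [wknf] add [pzu,xce,jtf] -> 14 lines: kww pihum vbr btk qcb utbr nucq gwjtg jwjij pzu xce jtf iilbh qohce
Hunk 2: at line 4 remove [utbr] add [qodh,ectgy,gzwmv] -> 16 lines: kww pihum vbr btk qcb qodh ectgy gzwmv nucq gwjtg jwjij pzu xce jtf iilbh qohce
Hunk 3: at line 3 remove [qcb,qodh] add [zbk,hfdwj] -> 16 lines: kww pihum vbr btk zbk hfdwj ectgy gzwmv nucq gwjtg jwjij pzu xce jtf iilbh qohce
Final line 7: ectgy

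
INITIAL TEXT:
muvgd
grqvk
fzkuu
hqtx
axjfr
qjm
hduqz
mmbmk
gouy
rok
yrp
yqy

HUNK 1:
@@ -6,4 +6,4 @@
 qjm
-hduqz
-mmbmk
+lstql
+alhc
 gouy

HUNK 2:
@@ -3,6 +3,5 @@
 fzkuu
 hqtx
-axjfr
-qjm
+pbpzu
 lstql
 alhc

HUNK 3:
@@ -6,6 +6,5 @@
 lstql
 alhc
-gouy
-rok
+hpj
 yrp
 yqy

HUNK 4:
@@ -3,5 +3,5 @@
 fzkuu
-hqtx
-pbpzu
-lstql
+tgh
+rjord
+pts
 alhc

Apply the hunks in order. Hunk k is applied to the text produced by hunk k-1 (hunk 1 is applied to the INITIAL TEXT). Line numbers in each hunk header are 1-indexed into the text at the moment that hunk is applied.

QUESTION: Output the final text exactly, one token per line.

Hunk 1: at line 6 remove [hduqz,mmbmk] add [lstql,alhc] -> 12 lines: muvgd grqvk fzkuu hqtx axjfr qjm lstql alhc gouy rok yrp yqy
Hunk 2: at line 3 remove [axjfr,qjm] add [pbpzu] -> 11 lines: muvgd grqvk fzkuu hqtx pbpzu lstql alhc gouy rok yrp yqy
Hunk 3: at line 6 remove [gouy,rok] add [hpj] -> 10 lines: muvgd grqvk fzkuu hqtx pbpzu lstql alhc hpj yrp yqy
Hunk 4: at line 3 remove [hqtx,pbpzu,lstql] add [tgh,rjord,pts] -> 10 lines: muvgd grqvk fzkuu tgh rjord pts alhc hpj yrp yqy

Answer: muvgd
grqvk
fzkuu
tgh
rjord
pts
alhc
hpj
yrp
yqy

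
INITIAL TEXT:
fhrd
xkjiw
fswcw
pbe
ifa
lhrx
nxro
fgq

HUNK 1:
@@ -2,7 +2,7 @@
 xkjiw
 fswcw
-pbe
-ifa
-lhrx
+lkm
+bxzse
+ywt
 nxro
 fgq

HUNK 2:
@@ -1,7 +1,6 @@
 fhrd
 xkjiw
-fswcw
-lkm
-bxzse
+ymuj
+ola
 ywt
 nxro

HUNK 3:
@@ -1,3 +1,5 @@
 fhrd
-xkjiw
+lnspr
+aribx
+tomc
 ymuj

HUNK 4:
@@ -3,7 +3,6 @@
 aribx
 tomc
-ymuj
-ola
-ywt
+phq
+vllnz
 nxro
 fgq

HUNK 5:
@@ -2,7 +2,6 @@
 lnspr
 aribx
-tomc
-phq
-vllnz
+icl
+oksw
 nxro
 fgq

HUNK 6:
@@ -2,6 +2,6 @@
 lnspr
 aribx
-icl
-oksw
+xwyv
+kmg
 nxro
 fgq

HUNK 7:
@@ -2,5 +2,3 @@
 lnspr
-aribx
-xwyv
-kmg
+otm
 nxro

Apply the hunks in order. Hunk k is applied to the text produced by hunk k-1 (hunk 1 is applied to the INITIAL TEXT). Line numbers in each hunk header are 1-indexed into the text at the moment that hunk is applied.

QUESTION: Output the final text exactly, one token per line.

Answer: fhrd
lnspr
otm
nxro
fgq

Derivation:
Hunk 1: at line 2 remove [pbe,ifa,lhrx] add [lkm,bxzse,ywt] -> 8 lines: fhrd xkjiw fswcw lkm bxzse ywt nxro fgq
Hunk 2: at line 1 remove [fswcw,lkm,bxzse] add [ymuj,ola] -> 7 lines: fhrd xkjiw ymuj ola ywt nxro fgq
Hunk 3: at line 1 remove [xkjiw] add [lnspr,aribx,tomc] -> 9 lines: fhrd lnspr aribx tomc ymuj ola ywt nxro fgq
Hunk 4: at line 3 remove [ymuj,ola,ywt] add [phq,vllnz] -> 8 lines: fhrd lnspr aribx tomc phq vllnz nxro fgq
Hunk 5: at line 2 remove [tomc,phq,vllnz] add [icl,oksw] -> 7 lines: fhrd lnspr aribx icl oksw nxro fgq
Hunk 6: at line 2 remove [icl,oksw] add [xwyv,kmg] -> 7 lines: fhrd lnspr aribx xwyv kmg nxro fgq
Hunk 7: at line 2 remove [aribx,xwyv,kmg] add [otm] -> 5 lines: fhrd lnspr otm nxro fgq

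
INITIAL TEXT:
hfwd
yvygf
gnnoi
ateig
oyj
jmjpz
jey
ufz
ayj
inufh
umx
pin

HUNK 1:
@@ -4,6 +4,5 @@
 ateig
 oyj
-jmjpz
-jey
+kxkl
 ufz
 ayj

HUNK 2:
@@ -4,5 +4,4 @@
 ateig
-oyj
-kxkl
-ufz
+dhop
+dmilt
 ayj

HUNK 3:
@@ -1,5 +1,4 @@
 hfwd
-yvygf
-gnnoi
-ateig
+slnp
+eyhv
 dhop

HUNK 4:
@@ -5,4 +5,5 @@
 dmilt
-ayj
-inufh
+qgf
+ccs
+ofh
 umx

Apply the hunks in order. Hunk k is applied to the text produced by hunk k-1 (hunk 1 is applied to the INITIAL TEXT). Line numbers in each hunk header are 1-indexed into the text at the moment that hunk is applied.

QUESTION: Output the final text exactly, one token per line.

Hunk 1: at line 4 remove [jmjpz,jey] add [kxkl] -> 11 lines: hfwd yvygf gnnoi ateig oyj kxkl ufz ayj inufh umx pin
Hunk 2: at line 4 remove [oyj,kxkl,ufz] add [dhop,dmilt] -> 10 lines: hfwd yvygf gnnoi ateig dhop dmilt ayj inufh umx pin
Hunk 3: at line 1 remove [yvygf,gnnoi,ateig] add [slnp,eyhv] -> 9 lines: hfwd slnp eyhv dhop dmilt ayj inufh umx pin
Hunk 4: at line 5 remove [ayj,inufh] add [qgf,ccs,ofh] -> 10 lines: hfwd slnp eyhv dhop dmilt qgf ccs ofh umx pin

Answer: hfwd
slnp
eyhv
dhop
dmilt
qgf
ccs
ofh
umx
pin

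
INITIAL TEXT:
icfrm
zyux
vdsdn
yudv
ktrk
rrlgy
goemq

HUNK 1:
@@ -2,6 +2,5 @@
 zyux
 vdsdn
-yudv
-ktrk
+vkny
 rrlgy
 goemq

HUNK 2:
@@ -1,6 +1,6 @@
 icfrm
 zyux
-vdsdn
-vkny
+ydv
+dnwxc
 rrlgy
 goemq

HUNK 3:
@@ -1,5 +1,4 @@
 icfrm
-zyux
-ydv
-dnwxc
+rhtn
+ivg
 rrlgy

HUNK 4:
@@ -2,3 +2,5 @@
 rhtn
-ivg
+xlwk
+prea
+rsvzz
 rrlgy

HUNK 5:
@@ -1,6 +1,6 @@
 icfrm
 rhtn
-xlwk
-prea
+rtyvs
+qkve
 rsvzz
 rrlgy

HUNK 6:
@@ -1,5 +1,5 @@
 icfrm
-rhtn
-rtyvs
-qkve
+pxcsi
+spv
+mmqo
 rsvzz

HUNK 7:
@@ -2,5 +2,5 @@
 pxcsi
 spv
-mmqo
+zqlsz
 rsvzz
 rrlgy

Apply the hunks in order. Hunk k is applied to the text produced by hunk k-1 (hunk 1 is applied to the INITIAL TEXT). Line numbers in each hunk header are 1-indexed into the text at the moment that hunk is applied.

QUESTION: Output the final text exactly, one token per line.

Hunk 1: at line 2 remove [yudv,ktrk] add [vkny] -> 6 lines: icfrm zyux vdsdn vkny rrlgy goemq
Hunk 2: at line 1 remove [vdsdn,vkny] add [ydv,dnwxc] -> 6 lines: icfrm zyux ydv dnwxc rrlgy goemq
Hunk 3: at line 1 remove [zyux,ydv,dnwxc] add [rhtn,ivg] -> 5 lines: icfrm rhtn ivg rrlgy goemq
Hunk 4: at line 2 remove [ivg] add [xlwk,prea,rsvzz] -> 7 lines: icfrm rhtn xlwk prea rsvzz rrlgy goemq
Hunk 5: at line 1 remove [xlwk,prea] add [rtyvs,qkve] -> 7 lines: icfrm rhtn rtyvs qkve rsvzz rrlgy goemq
Hunk 6: at line 1 remove [rhtn,rtyvs,qkve] add [pxcsi,spv,mmqo] -> 7 lines: icfrm pxcsi spv mmqo rsvzz rrlgy goemq
Hunk 7: at line 2 remove [mmqo] add [zqlsz] -> 7 lines: icfrm pxcsi spv zqlsz rsvzz rrlgy goemq

Answer: icfrm
pxcsi
spv
zqlsz
rsvzz
rrlgy
goemq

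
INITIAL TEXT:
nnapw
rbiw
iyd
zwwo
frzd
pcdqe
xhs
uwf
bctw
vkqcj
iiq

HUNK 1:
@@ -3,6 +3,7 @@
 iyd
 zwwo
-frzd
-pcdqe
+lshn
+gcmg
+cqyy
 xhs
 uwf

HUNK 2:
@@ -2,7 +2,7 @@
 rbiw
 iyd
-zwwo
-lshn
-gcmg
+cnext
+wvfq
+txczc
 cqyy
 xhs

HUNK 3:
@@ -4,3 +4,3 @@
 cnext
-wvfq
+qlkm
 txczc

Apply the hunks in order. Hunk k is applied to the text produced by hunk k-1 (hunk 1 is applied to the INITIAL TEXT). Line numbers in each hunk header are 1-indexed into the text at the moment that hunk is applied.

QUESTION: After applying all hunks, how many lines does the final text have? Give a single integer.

Hunk 1: at line 3 remove [frzd,pcdqe] add [lshn,gcmg,cqyy] -> 12 lines: nnapw rbiw iyd zwwo lshn gcmg cqyy xhs uwf bctw vkqcj iiq
Hunk 2: at line 2 remove [zwwo,lshn,gcmg] add [cnext,wvfq,txczc] -> 12 lines: nnapw rbiw iyd cnext wvfq txczc cqyy xhs uwf bctw vkqcj iiq
Hunk 3: at line 4 remove [wvfq] add [qlkm] -> 12 lines: nnapw rbiw iyd cnext qlkm txczc cqyy xhs uwf bctw vkqcj iiq
Final line count: 12

Answer: 12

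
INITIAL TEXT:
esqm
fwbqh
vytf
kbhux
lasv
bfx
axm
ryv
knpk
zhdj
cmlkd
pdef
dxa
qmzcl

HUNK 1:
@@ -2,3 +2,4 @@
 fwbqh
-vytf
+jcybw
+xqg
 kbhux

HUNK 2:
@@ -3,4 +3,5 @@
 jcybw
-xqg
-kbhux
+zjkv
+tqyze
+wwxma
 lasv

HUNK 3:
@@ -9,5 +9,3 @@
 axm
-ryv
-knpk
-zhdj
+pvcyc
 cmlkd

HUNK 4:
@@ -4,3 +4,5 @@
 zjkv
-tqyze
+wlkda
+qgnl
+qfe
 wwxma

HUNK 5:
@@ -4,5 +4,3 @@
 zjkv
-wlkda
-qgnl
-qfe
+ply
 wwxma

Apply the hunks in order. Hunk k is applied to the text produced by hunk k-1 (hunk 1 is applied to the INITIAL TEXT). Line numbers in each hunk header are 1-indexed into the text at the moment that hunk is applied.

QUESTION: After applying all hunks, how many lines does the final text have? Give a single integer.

Answer: 14

Derivation:
Hunk 1: at line 2 remove [vytf] add [jcybw,xqg] -> 15 lines: esqm fwbqh jcybw xqg kbhux lasv bfx axm ryv knpk zhdj cmlkd pdef dxa qmzcl
Hunk 2: at line 3 remove [xqg,kbhux] add [zjkv,tqyze,wwxma] -> 16 lines: esqm fwbqh jcybw zjkv tqyze wwxma lasv bfx axm ryv knpk zhdj cmlkd pdef dxa qmzcl
Hunk 3: at line 9 remove [ryv,knpk,zhdj] add [pvcyc] -> 14 lines: esqm fwbqh jcybw zjkv tqyze wwxma lasv bfx axm pvcyc cmlkd pdef dxa qmzcl
Hunk 4: at line 4 remove [tqyze] add [wlkda,qgnl,qfe] -> 16 lines: esqm fwbqh jcybw zjkv wlkda qgnl qfe wwxma lasv bfx axm pvcyc cmlkd pdef dxa qmzcl
Hunk 5: at line 4 remove [wlkda,qgnl,qfe] add [ply] -> 14 lines: esqm fwbqh jcybw zjkv ply wwxma lasv bfx axm pvcyc cmlkd pdef dxa qmzcl
Final line count: 14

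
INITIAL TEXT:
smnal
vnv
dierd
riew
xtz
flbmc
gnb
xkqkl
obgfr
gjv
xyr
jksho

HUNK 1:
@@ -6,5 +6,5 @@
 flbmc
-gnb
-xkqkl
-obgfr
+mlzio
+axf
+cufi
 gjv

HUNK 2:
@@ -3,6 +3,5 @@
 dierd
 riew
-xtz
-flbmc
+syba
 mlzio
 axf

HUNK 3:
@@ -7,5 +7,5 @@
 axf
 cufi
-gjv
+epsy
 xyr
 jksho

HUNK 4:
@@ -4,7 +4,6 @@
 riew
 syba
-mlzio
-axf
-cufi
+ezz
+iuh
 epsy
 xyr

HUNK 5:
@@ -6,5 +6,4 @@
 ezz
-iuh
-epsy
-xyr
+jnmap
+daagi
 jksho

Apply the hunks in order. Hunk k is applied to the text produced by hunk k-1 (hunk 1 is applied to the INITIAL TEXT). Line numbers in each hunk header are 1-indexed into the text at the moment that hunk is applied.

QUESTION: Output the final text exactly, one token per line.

Answer: smnal
vnv
dierd
riew
syba
ezz
jnmap
daagi
jksho

Derivation:
Hunk 1: at line 6 remove [gnb,xkqkl,obgfr] add [mlzio,axf,cufi] -> 12 lines: smnal vnv dierd riew xtz flbmc mlzio axf cufi gjv xyr jksho
Hunk 2: at line 3 remove [xtz,flbmc] add [syba] -> 11 lines: smnal vnv dierd riew syba mlzio axf cufi gjv xyr jksho
Hunk 3: at line 7 remove [gjv] add [epsy] -> 11 lines: smnal vnv dierd riew syba mlzio axf cufi epsy xyr jksho
Hunk 4: at line 4 remove [mlzio,axf,cufi] add [ezz,iuh] -> 10 lines: smnal vnv dierd riew syba ezz iuh epsy xyr jksho
Hunk 5: at line 6 remove [iuh,epsy,xyr] add [jnmap,daagi] -> 9 lines: smnal vnv dierd riew syba ezz jnmap daagi jksho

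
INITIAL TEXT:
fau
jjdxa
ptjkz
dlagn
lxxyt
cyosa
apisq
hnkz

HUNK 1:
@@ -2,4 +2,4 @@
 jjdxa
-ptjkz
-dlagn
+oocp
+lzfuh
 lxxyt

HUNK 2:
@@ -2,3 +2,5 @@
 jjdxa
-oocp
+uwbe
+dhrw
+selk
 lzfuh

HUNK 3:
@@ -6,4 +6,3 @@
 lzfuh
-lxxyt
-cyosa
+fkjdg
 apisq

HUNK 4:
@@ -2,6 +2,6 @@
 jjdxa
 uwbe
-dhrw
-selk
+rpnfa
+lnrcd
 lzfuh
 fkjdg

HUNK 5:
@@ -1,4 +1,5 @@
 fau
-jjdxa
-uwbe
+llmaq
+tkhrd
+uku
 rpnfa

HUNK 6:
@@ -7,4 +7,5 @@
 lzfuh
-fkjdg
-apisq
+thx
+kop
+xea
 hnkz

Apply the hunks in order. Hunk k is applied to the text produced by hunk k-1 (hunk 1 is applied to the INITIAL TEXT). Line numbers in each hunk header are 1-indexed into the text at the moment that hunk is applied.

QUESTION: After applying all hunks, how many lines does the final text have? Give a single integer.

Answer: 11

Derivation:
Hunk 1: at line 2 remove [ptjkz,dlagn] add [oocp,lzfuh] -> 8 lines: fau jjdxa oocp lzfuh lxxyt cyosa apisq hnkz
Hunk 2: at line 2 remove [oocp] add [uwbe,dhrw,selk] -> 10 lines: fau jjdxa uwbe dhrw selk lzfuh lxxyt cyosa apisq hnkz
Hunk 3: at line 6 remove [lxxyt,cyosa] add [fkjdg] -> 9 lines: fau jjdxa uwbe dhrw selk lzfuh fkjdg apisq hnkz
Hunk 4: at line 2 remove [dhrw,selk] add [rpnfa,lnrcd] -> 9 lines: fau jjdxa uwbe rpnfa lnrcd lzfuh fkjdg apisq hnkz
Hunk 5: at line 1 remove [jjdxa,uwbe] add [llmaq,tkhrd,uku] -> 10 lines: fau llmaq tkhrd uku rpnfa lnrcd lzfuh fkjdg apisq hnkz
Hunk 6: at line 7 remove [fkjdg,apisq] add [thx,kop,xea] -> 11 lines: fau llmaq tkhrd uku rpnfa lnrcd lzfuh thx kop xea hnkz
Final line count: 11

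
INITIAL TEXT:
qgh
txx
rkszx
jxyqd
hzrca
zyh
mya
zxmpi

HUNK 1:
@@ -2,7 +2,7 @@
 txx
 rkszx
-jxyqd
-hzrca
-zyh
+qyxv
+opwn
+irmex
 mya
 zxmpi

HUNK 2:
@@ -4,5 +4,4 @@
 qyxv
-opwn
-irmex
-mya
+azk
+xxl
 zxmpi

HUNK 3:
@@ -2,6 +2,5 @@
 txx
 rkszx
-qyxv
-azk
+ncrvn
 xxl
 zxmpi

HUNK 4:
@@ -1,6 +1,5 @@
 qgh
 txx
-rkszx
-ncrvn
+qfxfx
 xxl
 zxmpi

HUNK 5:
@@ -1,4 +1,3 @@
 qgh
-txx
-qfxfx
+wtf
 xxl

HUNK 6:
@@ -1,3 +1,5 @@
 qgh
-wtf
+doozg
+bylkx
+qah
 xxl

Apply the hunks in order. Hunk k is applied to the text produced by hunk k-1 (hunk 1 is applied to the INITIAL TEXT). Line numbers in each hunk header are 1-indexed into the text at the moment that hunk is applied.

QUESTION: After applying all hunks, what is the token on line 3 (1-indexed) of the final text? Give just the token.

Hunk 1: at line 2 remove [jxyqd,hzrca,zyh] add [qyxv,opwn,irmex] -> 8 lines: qgh txx rkszx qyxv opwn irmex mya zxmpi
Hunk 2: at line 4 remove [opwn,irmex,mya] add [azk,xxl] -> 7 lines: qgh txx rkszx qyxv azk xxl zxmpi
Hunk 3: at line 2 remove [qyxv,azk] add [ncrvn] -> 6 lines: qgh txx rkszx ncrvn xxl zxmpi
Hunk 4: at line 1 remove [rkszx,ncrvn] add [qfxfx] -> 5 lines: qgh txx qfxfx xxl zxmpi
Hunk 5: at line 1 remove [txx,qfxfx] add [wtf] -> 4 lines: qgh wtf xxl zxmpi
Hunk 6: at line 1 remove [wtf] add [doozg,bylkx,qah] -> 6 lines: qgh doozg bylkx qah xxl zxmpi
Final line 3: bylkx

Answer: bylkx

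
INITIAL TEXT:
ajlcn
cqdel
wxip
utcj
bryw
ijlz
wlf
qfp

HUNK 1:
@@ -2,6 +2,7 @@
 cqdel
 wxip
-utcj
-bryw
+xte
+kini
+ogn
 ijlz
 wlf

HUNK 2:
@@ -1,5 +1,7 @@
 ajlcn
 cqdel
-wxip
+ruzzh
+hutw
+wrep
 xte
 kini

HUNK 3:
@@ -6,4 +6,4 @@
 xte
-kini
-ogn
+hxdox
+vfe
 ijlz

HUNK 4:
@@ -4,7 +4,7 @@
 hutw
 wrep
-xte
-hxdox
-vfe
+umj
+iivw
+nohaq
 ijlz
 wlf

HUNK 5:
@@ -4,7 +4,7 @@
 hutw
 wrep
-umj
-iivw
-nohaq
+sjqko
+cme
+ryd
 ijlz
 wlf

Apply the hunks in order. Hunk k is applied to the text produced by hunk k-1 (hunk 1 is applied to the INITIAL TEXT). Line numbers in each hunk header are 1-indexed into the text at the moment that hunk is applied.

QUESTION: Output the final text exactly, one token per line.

Hunk 1: at line 2 remove [utcj,bryw] add [xte,kini,ogn] -> 9 lines: ajlcn cqdel wxip xte kini ogn ijlz wlf qfp
Hunk 2: at line 1 remove [wxip] add [ruzzh,hutw,wrep] -> 11 lines: ajlcn cqdel ruzzh hutw wrep xte kini ogn ijlz wlf qfp
Hunk 3: at line 6 remove [kini,ogn] add [hxdox,vfe] -> 11 lines: ajlcn cqdel ruzzh hutw wrep xte hxdox vfe ijlz wlf qfp
Hunk 4: at line 4 remove [xte,hxdox,vfe] add [umj,iivw,nohaq] -> 11 lines: ajlcn cqdel ruzzh hutw wrep umj iivw nohaq ijlz wlf qfp
Hunk 5: at line 4 remove [umj,iivw,nohaq] add [sjqko,cme,ryd] -> 11 lines: ajlcn cqdel ruzzh hutw wrep sjqko cme ryd ijlz wlf qfp

Answer: ajlcn
cqdel
ruzzh
hutw
wrep
sjqko
cme
ryd
ijlz
wlf
qfp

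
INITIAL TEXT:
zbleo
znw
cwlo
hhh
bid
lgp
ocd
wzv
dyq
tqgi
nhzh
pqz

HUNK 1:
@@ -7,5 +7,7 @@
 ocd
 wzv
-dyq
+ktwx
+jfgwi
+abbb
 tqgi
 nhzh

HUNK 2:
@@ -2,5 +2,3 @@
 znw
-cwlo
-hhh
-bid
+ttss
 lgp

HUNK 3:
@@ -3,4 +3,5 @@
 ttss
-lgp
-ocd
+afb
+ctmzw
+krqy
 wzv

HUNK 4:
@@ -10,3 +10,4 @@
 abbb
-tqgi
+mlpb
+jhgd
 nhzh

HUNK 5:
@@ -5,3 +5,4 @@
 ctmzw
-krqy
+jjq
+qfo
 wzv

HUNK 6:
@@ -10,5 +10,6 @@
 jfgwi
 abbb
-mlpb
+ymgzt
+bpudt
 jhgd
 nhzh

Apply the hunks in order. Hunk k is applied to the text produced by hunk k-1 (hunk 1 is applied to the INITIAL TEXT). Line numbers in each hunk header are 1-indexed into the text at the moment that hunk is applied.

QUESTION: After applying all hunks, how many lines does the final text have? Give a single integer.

Hunk 1: at line 7 remove [dyq] add [ktwx,jfgwi,abbb] -> 14 lines: zbleo znw cwlo hhh bid lgp ocd wzv ktwx jfgwi abbb tqgi nhzh pqz
Hunk 2: at line 2 remove [cwlo,hhh,bid] add [ttss] -> 12 lines: zbleo znw ttss lgp ocd wzv ktwx jfgwi abbb tqgi nhzh pqz
Hunk 3: at line 3 remove [lgp,ocd] add [afb,ctmzw,krqy] -> 13 lines: zbleo znw ttss afb ctmzw krqy wzv ktwx jfgwi abbb tqgi nhzh pqz
Hunk 4: at line 10 remove [tqgi] add [mlpb,jhgd] -> 14 lines: zbleo znw ttss afb ctmzw krqy wzv ktwx jfgwi abbb mlpb jhgd nhzh pqz
Hunk 5: at line 5 remove [krqy] add [jjq,qfo] -> 15 lines: zbleo znw ttss afb ctmzw jjq qfo wzv ktwx jfgwi abbb mlpb jhgd nhzh pqz
Hunk 6: at line 10 remove [mlpb] add [ymgzt,bpudt] -> 16 lines: zbleo znw ttss afb ctmzw jjq qfo wzv ktwx jfgwi abbb ymgzt bpudt jhgd nhzh pqz
Final line count: 16

Answer: 16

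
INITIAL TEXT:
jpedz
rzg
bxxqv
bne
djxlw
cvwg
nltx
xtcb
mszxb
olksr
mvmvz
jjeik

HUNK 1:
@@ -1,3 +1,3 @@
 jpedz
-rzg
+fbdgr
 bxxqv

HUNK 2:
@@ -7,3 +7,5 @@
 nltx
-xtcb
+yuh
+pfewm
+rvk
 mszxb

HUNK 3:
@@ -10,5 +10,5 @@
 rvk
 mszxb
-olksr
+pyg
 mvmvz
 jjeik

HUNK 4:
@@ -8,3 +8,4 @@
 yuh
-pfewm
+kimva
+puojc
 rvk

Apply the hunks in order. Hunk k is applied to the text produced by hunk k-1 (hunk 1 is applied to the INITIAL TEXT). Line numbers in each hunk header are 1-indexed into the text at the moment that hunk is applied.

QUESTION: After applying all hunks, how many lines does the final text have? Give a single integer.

Hunk 1: at line 1 remove [rzg] add [fbdgr] -> 12 lines: jpedz fbdgr bxxqv bne djxlw cvwg nltx xtcb mszxb olksr mvmvz jjeik
Hunk 2: at line 7 remove [xtcb] add [yuh,pfewm,rvk] -> 14 lines: jpedz fbdgr bxxqv bne djxlw cvwg nltx yuh pfewm rvk mszxb olksr mvmvz jjeik
Hunk 3: at line 10 remove [olksr] add [pyg] -> 14 lines: jpedz fbdgr bxxqv bne djxlw cvwg nltx yuh pfewm rvk mszxb pyg mvmvz jjeik
Hunk 4: at line 8 remove [pfewm] add [kimva,puojc] -> 15 lines: jpedz fbdgr bxxqv bne djxlw cvwg nltx yuh kimva puojc rvk mszxb pyg mvmvz jjeik
Final line count: 15

Answer: 15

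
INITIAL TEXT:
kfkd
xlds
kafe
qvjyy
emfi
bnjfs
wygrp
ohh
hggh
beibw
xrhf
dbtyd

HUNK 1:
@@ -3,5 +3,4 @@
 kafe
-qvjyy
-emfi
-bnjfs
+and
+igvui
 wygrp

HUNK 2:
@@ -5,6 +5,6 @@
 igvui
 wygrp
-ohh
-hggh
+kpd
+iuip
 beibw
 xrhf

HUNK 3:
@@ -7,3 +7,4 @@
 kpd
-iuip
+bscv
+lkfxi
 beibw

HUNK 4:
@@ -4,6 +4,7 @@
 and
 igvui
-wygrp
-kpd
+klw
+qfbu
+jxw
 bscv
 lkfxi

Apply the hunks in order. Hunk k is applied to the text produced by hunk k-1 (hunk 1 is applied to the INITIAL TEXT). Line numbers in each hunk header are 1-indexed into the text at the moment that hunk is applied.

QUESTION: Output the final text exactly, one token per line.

Answer: kfkd
xlds
kafe
and
igvui
klw
qfbu
jxw
bscv
lkfxi
beibw
xrhf
dbtyd

Derivation:
Hunk 1: at line 3 remove [qvjyy,emfi,bnjfs] add [and,igvui] -> 11 lines: kfkd xlds kafe and igvui wygrp ohh hggh beibw xrhf dbtyd
Hunk 2: at line 5 remove [ohh,hggh] add [kpd,iuip] -> 11 lines: kfkd xlds kafe and igvui wygrp kpd iuip beibw xrhf dbtyd
Hunk 3: at line 7 remove [iuip] add [bscv,lkfxi] -> 12 lines: kfkd xlds kafe and igvui wygrp kpd bscv lkfxi beibw xrhf dbtyd
Hunk 4: at line 4 remove [wygrp,kpd] add [klw,qfbu,jxw] -> 13 lines: kfkd xlds kafe and igvui klw qfbu jxw bscv lkfxi beibw xrhf dbtyd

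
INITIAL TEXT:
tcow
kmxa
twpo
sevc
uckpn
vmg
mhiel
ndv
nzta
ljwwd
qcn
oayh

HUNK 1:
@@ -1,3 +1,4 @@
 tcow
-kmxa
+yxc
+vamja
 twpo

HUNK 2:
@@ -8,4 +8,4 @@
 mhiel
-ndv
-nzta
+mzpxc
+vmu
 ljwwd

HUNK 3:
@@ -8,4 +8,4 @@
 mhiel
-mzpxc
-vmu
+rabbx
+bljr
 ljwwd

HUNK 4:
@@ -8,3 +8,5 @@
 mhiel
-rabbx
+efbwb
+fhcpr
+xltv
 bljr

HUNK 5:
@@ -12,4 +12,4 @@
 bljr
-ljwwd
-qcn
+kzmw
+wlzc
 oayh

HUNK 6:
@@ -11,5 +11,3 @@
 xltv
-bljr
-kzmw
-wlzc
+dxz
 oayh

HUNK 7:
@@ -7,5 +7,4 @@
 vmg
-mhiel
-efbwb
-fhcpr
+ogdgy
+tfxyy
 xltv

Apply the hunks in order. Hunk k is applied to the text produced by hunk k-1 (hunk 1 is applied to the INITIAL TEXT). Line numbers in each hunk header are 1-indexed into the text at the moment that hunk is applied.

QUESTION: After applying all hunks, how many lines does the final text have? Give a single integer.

Answer: 12

Derivation:
Hunk 1: at line 1 remove [kmxa] add [yxc,vamja] -> 13 lines: tcow yxc vamja twpo sevc uckpn vmg mhiel ndv nzta ljwwd qcn oayh
Hunk 2: at line 8 remove [ndv,nzta] add [mzpxc,vmu] -> 13 lines: tcow yxc vamja twpo sevc uckpn vmg mhiel mzpxc vmu ljwwd qcn oayh
Hunk 3: at line 8 remove [mzpxc,vmu] add [rabbx,bljr] -> 13 lines: tcow yxc vamja twpo sevc uckpn vmg mhiel rabbx bljr ljwwd qcn oayh
Hunk 4: at line 8 remove [rabbx] add [efbwb,fhcpr,xltv] -> 15 lines: tcow yxc vamja twpo sevc uckpn vmg mhiel efbwb fhcpr xltv bljr ljwwd qcn oayh
Hunk 5: at line 12 remove [ljwwd,qcn] add [kzmw,wlzc] -> 15 lines: tcow yxc vamja twpo sevc uckpn vmg mhiel efbwb fhcpr xltv bljr kzmw wlzc oayh
Hunk 6: at line 11 remove [bljr,kzmw,wlzc] add [dxz] -> 13 lines: tcow yxc vamja twpo sevc uckpn vmg mhiel efbwb fhcpr xltv dxz oayh
Hunk 7: at line 7 remove [mhiel,efbwb,fhcpr] add [ogdgy,tfxyy] -> 12 lines: tcow yxc vamja twpo sevc uckpn vmg ogdgy tfxyy xltv dxz oayh
Final line count: 12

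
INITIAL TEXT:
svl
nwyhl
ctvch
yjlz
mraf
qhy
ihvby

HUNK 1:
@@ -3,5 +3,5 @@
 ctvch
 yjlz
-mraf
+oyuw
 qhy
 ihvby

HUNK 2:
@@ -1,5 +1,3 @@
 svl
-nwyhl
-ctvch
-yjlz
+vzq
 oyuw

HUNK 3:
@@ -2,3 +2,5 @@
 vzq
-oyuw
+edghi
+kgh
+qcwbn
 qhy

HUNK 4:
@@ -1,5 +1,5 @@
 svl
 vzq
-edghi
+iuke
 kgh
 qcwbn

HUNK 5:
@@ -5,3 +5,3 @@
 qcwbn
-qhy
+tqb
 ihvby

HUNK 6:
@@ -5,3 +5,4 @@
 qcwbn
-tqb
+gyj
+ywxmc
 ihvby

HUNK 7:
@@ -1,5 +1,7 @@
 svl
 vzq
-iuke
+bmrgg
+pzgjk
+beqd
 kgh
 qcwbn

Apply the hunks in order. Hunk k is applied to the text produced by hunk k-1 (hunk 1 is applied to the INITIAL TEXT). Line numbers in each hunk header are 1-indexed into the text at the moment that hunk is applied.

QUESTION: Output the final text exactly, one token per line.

Answer: svl
vzq
bmrgg
pzgjk
beqd
kgh
qcwbn
gyj
ywxmc
ihvby

Derivation:
Hunk 1: at line 3 remove [mraf] add [oyuw] -> 7 lines: svl nwyhl ctvch yjlz oyuw qhy ihvby
Hunk 2: at line 1 remove [nwyhl,ctvch,yjlz] add [vzq] -> 5 lines: svl vzq oyuw qhy ihvby
Hunk 3: at line 2 remove [oyuw] add [edghi,kgh,qcwbn] -> 7 lines: svl vzq edghi kgh qcwbn qhy ihvby
Hunk 4: at line 1 remove [edghi] add [iuke] -> 7 lines: svl vzq iuke kgh qcwbn qhy ihvby
Hunk 5: at line 5 remove [qhy] add [tqb] -> 7 lines: svl vzq iuke kgh qcwbn tqb ihvby
Hunk 6: at line 5 remove [tqb] add [gyj,ywxmc] -> 8 lines: svl vzq iuke kgh qcwbn gyj ywxmc ihvby
Hunk 7: at line 1 remove [iuke] add [bmrgg,pzgjk,beqd] -> 10 lines: svl vzq bmrgg pzgjk beqd kgh qcwbn gyj ywxmc ihvby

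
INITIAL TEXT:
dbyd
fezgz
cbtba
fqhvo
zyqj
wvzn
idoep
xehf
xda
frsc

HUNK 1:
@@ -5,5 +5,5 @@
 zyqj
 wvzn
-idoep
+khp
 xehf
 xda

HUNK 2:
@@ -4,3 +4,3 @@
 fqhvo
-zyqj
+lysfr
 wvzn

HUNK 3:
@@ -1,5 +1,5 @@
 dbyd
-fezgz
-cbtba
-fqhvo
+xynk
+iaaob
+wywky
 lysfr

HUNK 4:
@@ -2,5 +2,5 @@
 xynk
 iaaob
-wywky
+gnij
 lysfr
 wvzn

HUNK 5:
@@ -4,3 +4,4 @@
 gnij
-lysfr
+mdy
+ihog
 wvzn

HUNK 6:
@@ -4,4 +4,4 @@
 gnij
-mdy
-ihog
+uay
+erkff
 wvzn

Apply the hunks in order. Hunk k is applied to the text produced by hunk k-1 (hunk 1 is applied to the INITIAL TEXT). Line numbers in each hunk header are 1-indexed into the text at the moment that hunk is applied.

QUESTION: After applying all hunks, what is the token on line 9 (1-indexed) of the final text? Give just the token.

Answer: xehf

Derivation:
Hunk 1: at line 5 remove [idoep] add [khp] -> 10 lines: dbyd fezgz cbtba fqhvo zyqj wvzn khp xehf xda frsc
Hunk 2: at line 4 remove [zyqj] add [lysfr] -> 10 lines: dbyd fezgz cbtba fqhvo lysfr wvzn khp xehf xda frsc
Hunk 3: at line 1 remove [fezgz,cbtba,fqhvo] add [xynk,iaaob,wywky] -> 10 lines: dbyd xynk iaaob wywky lysfr wvzn khp xehf xda frsc
Hunk 4: at line 2 remove [wywky] add [gnij] -> 10 lines: dbyd xynk iaaob gnij lysfr wvzn khp xehf xda frsc
Hunk 5: at line 4 remove [lysfr] add [mdy,ihog] -> 11 lines: dbyd xynk iaaob gnij mdy ihog wvzn khp xehf xda frsc
Hunk 6: at line 4 remove [mdy,ihog] add [uay,erkff] -> 11 lines: dbyd xynk iaaob gnij uay erkff wvzn khp xehf xda frsc
Final line 9: xehf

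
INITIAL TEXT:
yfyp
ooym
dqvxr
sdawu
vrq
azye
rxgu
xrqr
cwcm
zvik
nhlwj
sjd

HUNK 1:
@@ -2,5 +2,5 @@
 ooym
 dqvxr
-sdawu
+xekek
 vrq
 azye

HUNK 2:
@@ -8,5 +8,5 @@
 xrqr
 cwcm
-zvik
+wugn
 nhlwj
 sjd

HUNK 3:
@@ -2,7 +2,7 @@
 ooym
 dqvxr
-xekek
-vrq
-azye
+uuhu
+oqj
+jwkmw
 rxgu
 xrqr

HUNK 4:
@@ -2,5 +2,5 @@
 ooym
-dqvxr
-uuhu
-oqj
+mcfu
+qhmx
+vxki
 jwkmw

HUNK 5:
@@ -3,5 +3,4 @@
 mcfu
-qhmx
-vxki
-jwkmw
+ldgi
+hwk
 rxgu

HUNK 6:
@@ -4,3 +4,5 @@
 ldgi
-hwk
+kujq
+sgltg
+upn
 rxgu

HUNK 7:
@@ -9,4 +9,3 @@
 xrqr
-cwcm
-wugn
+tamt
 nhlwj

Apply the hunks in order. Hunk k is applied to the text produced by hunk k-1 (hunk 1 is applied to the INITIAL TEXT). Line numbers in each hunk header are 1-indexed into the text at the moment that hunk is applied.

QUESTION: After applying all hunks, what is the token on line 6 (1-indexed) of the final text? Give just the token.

Hunk 1: at line 2 remove [sdawu] add [xekek] -> 12 lines: yfyp ooym dqvxr xekek vrq azye rxgu xrqr cwcm zvik nhlwj sjd
Hunk 2: at line 8 remove [zvik] add [wugn] -> 12 lines: yfyp ooym dqvxr xekek vrq azye rxgu xrqr cwcm wugn nhlwj sjd
Hunk 3: at line 2 remove [xekek,vrq,azye] add [uuhu,oqj,jwkmw] -> 12 lines: yfyp ooym dqvxr uuhu oqj jwkmw rxgu xrqr cwcm wugn nhlwj sjd
Hunk 4: at line 2 remove [dqvxr,uuhu,oqj] add [mcfu,qhmx,vxki] -> 12 lines: yfyp ooym mcfu qhmx vxki jwkmw rxgu xrqr cwcm wugn nhlwj sjd
Hunk 5: at line 3 remove [qhmx,vxki,jwkmw] add [ldgi,hwk] -> 11 lines: yfyp ooym mcfu ldgi hwk rxgu xrqr cwcm wugn nhlwj sjd
Hunk 6: at line 4 remove [hwk] add [kujq,sgltg,upn] -> 13 lines: yfyp ooym mcfu ldgi kujq sgltg upn rxgu xrqr cwcm wugn nhlwj sjd
Hunk 7: at line 9 remove [cwcm,wugn] add [tamt] -> 12 lines: yfyp ooym mcfu ldgi kujq sgltg upn rxgu xrqr tamt nhlwj sjd
Final line 6: sgltg

Answer: sgltg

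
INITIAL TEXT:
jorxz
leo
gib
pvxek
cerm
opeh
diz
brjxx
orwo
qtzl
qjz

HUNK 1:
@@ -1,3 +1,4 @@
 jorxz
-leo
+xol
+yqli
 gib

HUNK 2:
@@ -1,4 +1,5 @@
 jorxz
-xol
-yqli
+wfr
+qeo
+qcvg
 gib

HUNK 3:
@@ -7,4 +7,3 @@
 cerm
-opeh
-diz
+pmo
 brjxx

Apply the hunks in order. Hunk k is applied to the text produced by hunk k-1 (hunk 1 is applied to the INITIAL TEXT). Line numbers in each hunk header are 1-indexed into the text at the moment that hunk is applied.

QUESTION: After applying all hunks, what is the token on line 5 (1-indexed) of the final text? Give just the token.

Answer: gib

Derivation:
Hunk 1: at line 1 remove [leo] add [xol,yqli] -> 12 lines: jorxz xol yqli gib pvxek cerm opeh diz brjxx orwo qtzl qjz
Hunk 2: at line 1 remove [xol,yqli] add [wfr,qeo,qcvg] -> 13 lines: jorxz wfr qeo qcvg gib pvxek cerm opeh diz brjxx orwo qtzl qjz
Hunk 3: at line 7 remove [opeh,diz] add [pmo] -> 12 lines: jorxz wfr qeo qcvg gib pvxek cerm pmo brjxx orwo qtzl qjz
Final line 5: gib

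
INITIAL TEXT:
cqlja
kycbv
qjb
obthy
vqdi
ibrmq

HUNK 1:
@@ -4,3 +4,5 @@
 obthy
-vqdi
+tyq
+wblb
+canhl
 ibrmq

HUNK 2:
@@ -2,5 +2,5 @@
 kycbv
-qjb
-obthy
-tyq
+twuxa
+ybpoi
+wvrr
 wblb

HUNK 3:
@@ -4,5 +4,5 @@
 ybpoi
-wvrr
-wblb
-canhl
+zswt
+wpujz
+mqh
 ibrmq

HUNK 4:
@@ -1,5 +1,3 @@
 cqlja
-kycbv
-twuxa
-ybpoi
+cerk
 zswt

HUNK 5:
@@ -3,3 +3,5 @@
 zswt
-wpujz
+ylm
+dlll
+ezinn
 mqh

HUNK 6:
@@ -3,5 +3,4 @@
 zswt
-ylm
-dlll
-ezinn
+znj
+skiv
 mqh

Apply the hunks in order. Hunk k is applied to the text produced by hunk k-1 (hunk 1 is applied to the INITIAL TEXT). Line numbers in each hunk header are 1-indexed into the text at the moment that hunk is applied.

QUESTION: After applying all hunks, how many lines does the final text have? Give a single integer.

Answer: 7

Derivation:
Hunk 1: at line 4 remove [vqdi] add [tyq,wblb,canhl] -> 8 lines: cqlja kycbv qjb obthy tyq wblb canhl ibrmq
Hunk 2: at line 2 remove [qjb,obthy,tyq] add [twuxa,ybpoi,wvrr] -> 8 lines: cqlja kycbv twuxa ybpoi wvrr wblb canhl ibrmq
Hunk 3: at line 4 remove [wvrr,wblb,canhl] add [zswt,wpujz,mqh] -> 8 lines: cqlja kycbv twuxa ybpoi zswt wpujz mqh ibrmq
Hunk 4: at line 1 remove [kycbv,twuxa,ybpoi] add [cerk] -> 6 lines: cqlja cerk zswt wpujz mqh ibrmq
Hunk 5: at line 3 remove [wpujz] add [ylm,dlll,ezinn] -> 8 lines: cqlja cerk zswt ylm dlll ezinn mqh ibrmq
Hunk 6: at line 3 remove [ylm,dlll,ezinn] add [znj,skiv] -> 7 lines: cqlja cerk zswt znj skiv mqh ibrmq
Final line count: 7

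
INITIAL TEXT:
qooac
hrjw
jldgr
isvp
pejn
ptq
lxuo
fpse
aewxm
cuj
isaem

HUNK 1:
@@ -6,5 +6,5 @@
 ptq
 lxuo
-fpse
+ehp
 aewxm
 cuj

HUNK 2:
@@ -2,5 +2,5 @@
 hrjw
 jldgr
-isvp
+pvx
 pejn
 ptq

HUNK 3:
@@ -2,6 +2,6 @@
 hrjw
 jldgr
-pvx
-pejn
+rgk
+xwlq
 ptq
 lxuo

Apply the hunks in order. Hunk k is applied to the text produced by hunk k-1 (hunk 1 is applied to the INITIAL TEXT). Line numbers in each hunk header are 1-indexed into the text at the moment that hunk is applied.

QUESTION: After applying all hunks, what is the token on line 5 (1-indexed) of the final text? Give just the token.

Answer: xwlq

Derivation:
Hunk 1: at line 6 remove [fpse] add [ehp] -> 11 lines: qooac hrjw jldgr isvp pejn ptq lxuo ehp aewxm cuj isaem
Hunk 2: at line 2 remove [isvp] add [pvx] -> 11 lines: qooac hrjw jldgr pvx pejn ptq lxuo ehp aewxm cuj isaem
Hunk 3: at line 2 remove [pvx,pejn] add [rgk,xwlq] -> 11 lines: qooac hrjw jldgr rgk xwlq ptq lxuo ehp aewxm cuj isaem
Final line 5: xwlq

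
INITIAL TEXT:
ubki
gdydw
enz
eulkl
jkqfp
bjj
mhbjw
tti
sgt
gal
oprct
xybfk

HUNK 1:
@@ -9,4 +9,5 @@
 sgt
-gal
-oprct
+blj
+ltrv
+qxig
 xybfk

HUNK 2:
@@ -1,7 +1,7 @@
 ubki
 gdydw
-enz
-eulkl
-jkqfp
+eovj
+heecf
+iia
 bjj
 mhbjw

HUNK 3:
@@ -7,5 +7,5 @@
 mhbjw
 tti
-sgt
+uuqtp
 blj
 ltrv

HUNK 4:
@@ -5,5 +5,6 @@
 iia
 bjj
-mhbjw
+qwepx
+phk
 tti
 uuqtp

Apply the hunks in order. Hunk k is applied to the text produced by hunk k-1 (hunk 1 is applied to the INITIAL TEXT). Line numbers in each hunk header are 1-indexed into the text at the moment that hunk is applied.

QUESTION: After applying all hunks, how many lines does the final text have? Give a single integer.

Answer: 14

Derivation:
Hunk 1: at line 9 remove [gal,oprct] add [blj,ltrv,qxig] -> 13 lines: ubki gdydw enz eulkl jkqfp bjj mhbjw tti sgt blj ltrv qxig xybfk
Hunk 2: at line 1 remove [enz,eulkl,jkqfp] add [eovj,heecf,iia] -> 13 lines: ubki gdydw eovj heecf iia bjj mhbjw tti sgt blj ltrv qxig xybfk
Hunk 3: at line 7 remove [sgt] add [uuqtp] -> 13 lines: ubki gdydw eovj heecf iia bjj mhbjw tti uuqtp blj ltrv qxig xybfk
Hunk 4: at line 5 remove [mhbjw] add [qwepx,phk] -> 14 lines: ubki gdydw eovj heecf iia bjj qwepx phk tti uuqtp blj ltrv qxig xybfk
Final line count: 14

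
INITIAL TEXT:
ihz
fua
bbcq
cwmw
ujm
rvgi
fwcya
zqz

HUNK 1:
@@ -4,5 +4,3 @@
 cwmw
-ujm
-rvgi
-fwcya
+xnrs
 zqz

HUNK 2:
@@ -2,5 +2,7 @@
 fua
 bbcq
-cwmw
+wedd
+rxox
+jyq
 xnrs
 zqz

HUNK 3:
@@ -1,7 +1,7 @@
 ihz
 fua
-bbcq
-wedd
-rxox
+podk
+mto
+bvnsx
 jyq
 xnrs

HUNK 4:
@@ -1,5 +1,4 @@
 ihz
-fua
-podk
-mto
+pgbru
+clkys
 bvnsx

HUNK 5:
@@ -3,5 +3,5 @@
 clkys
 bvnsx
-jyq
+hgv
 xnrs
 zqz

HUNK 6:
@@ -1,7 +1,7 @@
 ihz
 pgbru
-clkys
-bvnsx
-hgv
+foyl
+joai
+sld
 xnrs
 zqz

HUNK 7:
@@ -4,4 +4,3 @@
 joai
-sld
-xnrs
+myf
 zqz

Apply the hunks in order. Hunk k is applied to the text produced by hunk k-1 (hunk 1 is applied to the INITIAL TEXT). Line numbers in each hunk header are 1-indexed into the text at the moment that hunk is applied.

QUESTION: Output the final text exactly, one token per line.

Answer: ihz
pgbru
foyl
joai
myf
zqz

Derivation:
Hunk 1: at line 4 remove [ujm,rvgi,fwcya] add [xnrs] -> 6 lines: ihz fua bbcq cwmw xnrs zqz
Hunk 2: at line 2 remove [cwmw] add [wedd,rxox,jyq] -> 8 lines: ihz fua bbcq wedd rxox jyq xnrs zqz
Hunk 3: at line 1 remove [bbcq,wedd,rxox] add [podk,mto,bvnsx] -> 8 lines: ihz fua podk mto bvnsx jyq xnrs zqz
Hunk 4: at line 1 remove [fua,podk,mto] add [pgbru,clkys] -> 7 lines: ihz pgbru clkys bvnsx jyq xnrs zqz
Hunk 5: at line 3 remove [jyq] add [hgv] -> 7 lines: ihz pgbru clkys bvnsx hgv xnrs zqz
Hunk 6: at line 1 remove [clkys,bvnsx,hgv] add [foyl,joai,sld] -> 7 lines: ihz pgbru foyl joai sld xnrs zqz
Hunk 7: at line 4 remove [sld,xnrs] add [myf] -> 6 lines: ihz pgbru foyl joai myf zqz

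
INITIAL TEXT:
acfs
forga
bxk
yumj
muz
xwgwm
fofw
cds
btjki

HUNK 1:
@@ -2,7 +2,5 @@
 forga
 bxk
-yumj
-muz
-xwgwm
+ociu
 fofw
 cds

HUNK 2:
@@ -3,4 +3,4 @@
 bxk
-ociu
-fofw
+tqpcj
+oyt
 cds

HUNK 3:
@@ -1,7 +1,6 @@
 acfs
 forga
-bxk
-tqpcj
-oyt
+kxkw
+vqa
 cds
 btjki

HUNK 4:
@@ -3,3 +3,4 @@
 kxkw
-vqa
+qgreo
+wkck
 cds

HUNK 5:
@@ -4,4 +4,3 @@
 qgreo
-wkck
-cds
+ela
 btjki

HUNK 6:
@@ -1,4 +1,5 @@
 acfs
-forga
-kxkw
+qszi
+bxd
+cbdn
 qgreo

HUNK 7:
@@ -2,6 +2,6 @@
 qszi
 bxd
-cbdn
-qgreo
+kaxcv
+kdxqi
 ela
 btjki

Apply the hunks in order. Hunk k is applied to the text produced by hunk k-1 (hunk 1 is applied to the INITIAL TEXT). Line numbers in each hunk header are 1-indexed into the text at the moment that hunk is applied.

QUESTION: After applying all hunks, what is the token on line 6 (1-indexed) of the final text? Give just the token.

Hunk 1: at line 2 remove [yumj,muz,xwgwm] add [ociu] -> 7 lines: acfs forga bxk ociu fofw cds btjki
Hunk 2: at line 3 remove [ociu,fofw] add [tqpcj,oyt] -> 7 lines: acfs forga bxk tqpcj oyt cds btjki
Hunk 3: at line 1 remove [bxk,tqpcj,oyt] add [kxkw,vqa] -> 6 lines: acfs forga kxkw vqa cds btjki
Hunk 4: at line 3 remove [vqa] add [qgreo,wkck] -> 7 lines: acfs forga kxkw qgreo wkck cds btjki
Hunk 5: at line 4 remove [wkck,cds] add [ela] -> 6 lines: acfs forga kxkw qgreo ela btjki
Hunk 6: at line 1 remove [forga,kxkw] add [qszi,bxd,cbdn] -> 7 lines: acfs qszi bxd cbdn qgreo ela btjki
Hunk 7: at line 2 remove [cbdn,qgreo] add [kaxcv,kdxqi] -> 7 lines: acfs qszi bxd kaxcv kdxqi ela btjki
Final line 6: ela

Answer: ela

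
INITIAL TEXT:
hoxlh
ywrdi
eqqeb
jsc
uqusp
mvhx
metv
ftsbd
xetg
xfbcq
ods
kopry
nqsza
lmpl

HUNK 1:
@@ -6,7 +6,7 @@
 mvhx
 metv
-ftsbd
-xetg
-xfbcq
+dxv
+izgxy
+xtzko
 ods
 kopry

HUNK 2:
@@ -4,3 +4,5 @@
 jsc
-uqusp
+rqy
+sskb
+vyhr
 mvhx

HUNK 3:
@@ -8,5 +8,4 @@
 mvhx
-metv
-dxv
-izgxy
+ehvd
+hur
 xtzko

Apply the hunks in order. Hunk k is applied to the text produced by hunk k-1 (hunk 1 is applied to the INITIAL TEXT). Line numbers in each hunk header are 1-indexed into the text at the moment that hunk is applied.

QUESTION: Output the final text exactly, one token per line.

Answer: hoxlh
ywrdi
eqqeb
jsc
rqy
sskb
vyhr
mvhx
ehvd
hur
xtzko
ods
kopry
nqsza
lmpl

Derivation:
Hunk 1: at line 6 remove [ftsbd,xetg,xfbcq] add [dxv,izgxy,xtzko] -> 14 lines: hoxlh ywrdi eqqeb jsc uqusp mvhx metv dxv izgxy xtzko ods kopry nqsza lmpl
Hunk 2: at line 4 remove [uqusp] add [rqy,sskb,vyhr] -> 16 lines: hoxlh ywrdi eqqeb jsc rqy sskb vyhr mvhx metv dxv izgxy xtzko ods kopry nqsza lmpl
Hunk 3: at line 8 remove [metv,dxv,izgxy] add [ehvd,hur] -> 15 lines: hoxlh ywrdi eqqeb jsc rqy sskb vyhr mvhx ehvd hur xtzko ods kopry nqsza lmpl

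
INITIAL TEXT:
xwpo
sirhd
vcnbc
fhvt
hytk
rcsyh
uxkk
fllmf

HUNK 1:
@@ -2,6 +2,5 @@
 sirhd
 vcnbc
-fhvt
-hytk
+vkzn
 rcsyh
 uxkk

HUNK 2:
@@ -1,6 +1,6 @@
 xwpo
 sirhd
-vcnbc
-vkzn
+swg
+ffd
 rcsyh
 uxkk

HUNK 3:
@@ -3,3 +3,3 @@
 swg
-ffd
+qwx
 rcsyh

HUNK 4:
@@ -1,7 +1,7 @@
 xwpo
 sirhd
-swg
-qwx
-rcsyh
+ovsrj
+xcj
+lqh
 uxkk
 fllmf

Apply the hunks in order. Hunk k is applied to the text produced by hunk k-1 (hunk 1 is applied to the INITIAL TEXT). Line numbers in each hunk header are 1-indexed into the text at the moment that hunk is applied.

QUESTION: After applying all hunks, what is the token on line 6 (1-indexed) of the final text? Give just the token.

Answer: uxkk

Derivation:
Hunk 1: at line 2 remove [fhvt,hytk] add [vkzn] -> 7 lines: xwpo sirhd vcnbc vkzn rcsyh uxkk fllmf
Hunk 2: at line 1 remove [vcnbc,vkzn] add [swg,ffd] -> 7 lines: xwpo sirhd swg ffd rcsyh uxkk fllmf
Hunk 3: at line 3 remove [ffd] add [qwx] -> 7 lines: xwpo sirhd swg qwx rcsyh uxkk fllmf
Hunk 4: at line 1 remove [swg,qwx,rcsyh] add [ovsrj,xcj,lqh] -> 7 lines: xwpo sirhd ovsrj xcj lqh uxkk fllmf
Final line 6: uxkk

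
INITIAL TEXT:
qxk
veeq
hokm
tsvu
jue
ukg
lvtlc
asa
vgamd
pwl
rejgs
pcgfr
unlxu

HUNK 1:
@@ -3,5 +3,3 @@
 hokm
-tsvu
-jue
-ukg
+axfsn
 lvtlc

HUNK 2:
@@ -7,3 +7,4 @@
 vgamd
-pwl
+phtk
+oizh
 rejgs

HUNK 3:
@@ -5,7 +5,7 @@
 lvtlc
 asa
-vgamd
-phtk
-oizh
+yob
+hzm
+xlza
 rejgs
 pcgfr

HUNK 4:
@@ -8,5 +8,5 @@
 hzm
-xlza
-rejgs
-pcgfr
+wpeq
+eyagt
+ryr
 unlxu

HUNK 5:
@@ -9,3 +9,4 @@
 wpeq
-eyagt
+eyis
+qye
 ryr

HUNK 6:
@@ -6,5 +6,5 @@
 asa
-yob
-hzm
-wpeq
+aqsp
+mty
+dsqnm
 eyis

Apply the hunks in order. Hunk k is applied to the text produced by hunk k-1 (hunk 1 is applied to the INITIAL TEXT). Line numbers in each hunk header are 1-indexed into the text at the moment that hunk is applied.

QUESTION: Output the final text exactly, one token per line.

Hunk 1: at line 3 remove [tsvu,jue,ukg] add [axfsn] -> 11 lines: qxk veeq hokm axfsn lvtlc asa vgamd pwl rejgs pcgfr unlxu
Hunk 2: at line 7 remove [pwl] add [phtk,oizh] -> 12 lines: qxk veeq hokm axfsn lvtlc asa vgamd phtk oizh rejgs pcgfr unlxu
Hunk 3: at line 5 remove [vgamd,phtk,oizh] add [yob,hzm,xlza] -> 12 lines: qxk veeq hokm axfsn lvtlc asa yob hzm xlza rejgs pcgfr unlxu
Hunk 4: at line 8 remove [xlza,rejgs,pcgfr] add [wpeq,eyagt,ryr] -> 12 lines: qxk veeq hokm axfsn lvtlc asa yob hzm wpeq eyagt ryr unlxu
Hunk 5: at line 9 remove [eyagt] add [eyis,qye] -> 13 lines: qxk veeq hokm axfsn lvtlc asa yob hzm wpeq eyis qye ryr unlxu
Hunk 6: at line 6 remove [yob,hzm,wpeq] add [aqsp,mty,dsqnm] -> 13 lines: qxk veeq hokm axfsn lvtlc asa aqsp mty dsqnm eyis qye ryr unlxu

Answer: qxk
veeq
hokm
axfsn
lvtlc
asa
aqsp
mty
dsqnm
eyis
qye
ryr
unlxu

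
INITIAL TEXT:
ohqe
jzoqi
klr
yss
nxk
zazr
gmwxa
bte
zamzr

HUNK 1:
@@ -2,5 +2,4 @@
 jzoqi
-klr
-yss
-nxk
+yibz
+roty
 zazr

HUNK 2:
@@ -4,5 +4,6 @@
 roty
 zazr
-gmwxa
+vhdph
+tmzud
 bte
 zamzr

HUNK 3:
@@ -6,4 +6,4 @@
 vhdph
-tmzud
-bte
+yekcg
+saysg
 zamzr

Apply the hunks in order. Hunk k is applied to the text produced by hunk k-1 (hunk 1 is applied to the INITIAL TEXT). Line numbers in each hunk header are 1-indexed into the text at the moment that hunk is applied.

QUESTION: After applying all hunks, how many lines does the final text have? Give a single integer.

Answer: 9

Derivation:
Hunk 1: at line 2 remove [klr,yss,nxk] add [yibz,roty] -> 8 lines: ohqe jzoqi yibz roty zazr gmwxa bte zamzr
Hunk 2: at line 4 remove [gmwxa] add [vhdph,tmzud] -> 9 lines: ohqe jzoqi yibz roty zazr vhdph tmzud bte zamzr
Hunk 3: at line 6 remove [tmzud,bte] add [yekcg,saysg] -> 9 lines: ohqe jzoqi yibz roty zazr vhdph yekcg saysg zamzr
Final line count: 9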